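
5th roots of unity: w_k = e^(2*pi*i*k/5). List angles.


The 5th roots of unity are cis(360k/5°) for k=0..4
Angle step = 360/5 = 72°
Primitive root: cis(72°)
Primitive root = 0.3090 + 0.9511i

5 roots at angles: 0°, 72°, 144°, 216°, 288°


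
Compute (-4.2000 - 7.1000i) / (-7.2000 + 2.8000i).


Conjugate of z2 = -7.2000 - 2.8000i
Numerator: (-4.2000 - 7.1000i)(-7.2000 - 2.8000i) = 10.3600 + 62.8800i
Denominator: (-7.2)^2 + 2.8^2 = 59.68
Result = (10.3600 + 62.8800i)/59.68

0.1736 + 1.0536i


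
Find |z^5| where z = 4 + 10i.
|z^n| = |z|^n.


|z| = sqrt(16+100) = sqrt(116) = 10.7703
|z^5| = |z|^5 = (sqrt(116))^5 = 116^2 * sqrt(116) = 13456*sqrt(116)

|z^5| = 13456*sqrt(116) ≈ 144925.5553


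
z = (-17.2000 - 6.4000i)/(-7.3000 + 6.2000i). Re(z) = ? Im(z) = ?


Multiply by conjugate: (-17.2000 - 6.4000i)(-7.3000 - 6.2000i) / ((-7.3)^2 + 6.2^2)
Numerator real = -17.2*(-7.3) - (6.4)*6.2 = 85.88
Numerator imag = -6.4*(-7.3) - (-17.2)*6.2 = 153.36
Denominator = 91.73
Re(z) = 85.88/91.73 = 0.9362
Im(z) = 153.36/91.73 = 1.6719

Re(z) = 0.9362, Im(z) = 1.6719


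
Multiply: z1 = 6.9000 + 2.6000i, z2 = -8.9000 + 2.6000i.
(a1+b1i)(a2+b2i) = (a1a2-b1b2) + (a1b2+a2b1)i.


Real = 6.9*(-8.9) - 2.6*2.6 = -61.41 - 6.76 = -68.17
Imag = 6.9*2.6 - (8.9)*2.6 = 17.94 - (23.14) = -5.2

-68.1700 - 5.2000i


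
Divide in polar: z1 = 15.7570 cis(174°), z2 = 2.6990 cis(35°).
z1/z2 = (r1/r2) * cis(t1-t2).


r = 15.7570 / 2.6990 = 5.8381
theta = 174° - 35° = 139° = 139° (mod 360)

5.8381 cis(139°)


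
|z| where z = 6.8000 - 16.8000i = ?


|z| = sqrt(6.8^2 + (-16.8)^2) = sqrt(46.24 + 282.24) = sqrt(328.48) = 18.1240

|z| = 18.1240


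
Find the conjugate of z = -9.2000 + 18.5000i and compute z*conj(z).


z_bar = -9.2000 - 18.5000i
z*z_bar = (-9.2)^2 + 18.5^2 = 84.64 + 342.25 = 426.89

z_bar = -9.2000 - 18.5000i, z*z_bar = 426.89


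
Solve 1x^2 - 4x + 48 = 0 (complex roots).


disc = (-4)^2 - 4*1*48 = 16 - 192 = -176
sqrt(|disc|) = sqrt(176) = 13.2665
Real part = 4/(2*1) = 2.0000
Imag part = 13.2665/(2*1) = 6.6332

2.0000 ± 6.6332i


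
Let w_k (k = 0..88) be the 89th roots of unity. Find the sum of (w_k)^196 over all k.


The roots are w_k = w^k with w = e^(2*pi*i/89), and (w^k)^196 = (w^196)^k.
So S = 1 + u + u^2 + ... + u^(88) with u = w^196.
196 = 2*89 + 18, so 196 is not a multiple of 89: u = (w^89)^2 * w^18 = w^18 ≠ 1 (w is a primitive 89th root), while u^89 = (w^89)^196 = 1.
Geometric series: S = (1 - u^89)/(1 - u) = (1 - 1)/(1 - u) = 0

S = 0


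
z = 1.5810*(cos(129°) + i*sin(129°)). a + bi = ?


a = 1.5810*cos(129°) = 1.5810*(-0.62932) = -0.9950
b = 1.5810*sin(129°) = 1.5810*0.77715 = 1.2287

-0.9950 + 1.2287i


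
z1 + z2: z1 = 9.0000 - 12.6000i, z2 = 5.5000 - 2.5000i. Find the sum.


Real: 9 + 5.5 = 14.5
Imag: -12.6 - 2.5 = -15.1

14.5000 - 15.1000i


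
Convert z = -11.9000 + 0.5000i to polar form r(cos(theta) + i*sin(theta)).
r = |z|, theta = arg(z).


r = sqrt(141.61+0.25) = sqrt(141.86) = 11.9105
theta = atan2(0.5, -11.9) = 177.5940 degrees

r = 11.9105, theta = 177.5940 degrees


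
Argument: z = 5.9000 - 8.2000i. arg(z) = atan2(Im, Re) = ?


Re = 5.9, Im = -8.2
arg = atan2(-8.2, 5.9) = -54.2645 degrees

arg(z) = -54.2645 degrees


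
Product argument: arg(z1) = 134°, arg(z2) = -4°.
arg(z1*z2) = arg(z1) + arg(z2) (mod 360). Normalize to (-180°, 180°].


arg(z1*z2) = 134° - 4° = 130°
Normalized to (-180°, 180°]: 130°

130°


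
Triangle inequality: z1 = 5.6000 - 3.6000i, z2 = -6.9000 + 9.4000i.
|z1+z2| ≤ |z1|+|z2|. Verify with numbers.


|z1| = sqrt(5.6^2 + (-3.6)^2) = sqrt(44.32) = 6.6573
|z2| = sqrt((-6.9)^2 + 9.4^2) = sqrt(135.97) = 11.6606
z1+z2 = -1.3000 + 5.8000i
|z1+z2| = sqrt(35.33) = 5.9439
|z1|+|z2| = 6.6573 + 11.6606 = 18.3179

|z1+z2| = 5.9439 ≤ |z1|+|z2| = 18.3179 (verified)


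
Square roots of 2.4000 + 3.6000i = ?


|z| = sqrt(5.76+12.96) = 4.3267
sqrt((|z|+a)/2) = sqrt((4.3267+2.4)/2) = sqrt(3.3633) = 1.8339
sqrt((|z|-a)/2) = sqrt((4.3267-2.4)/2) = sqrt(0.9633) = 0.9815

±(1.8339 + 0.9815i) i.e. 1.8339 + 0.9815i and -1.8339 - 0.9815i


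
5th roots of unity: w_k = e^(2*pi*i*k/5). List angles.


The 5th roots of unity are cis(360k/5°) for k=0..4
Angle step = 360/5 = 72°
Primitive root: cis(72°)
Primitive root = 0.3090 + 0.9511i

5 roots at angles: 0°, 72°, 144°, 216°, 288°


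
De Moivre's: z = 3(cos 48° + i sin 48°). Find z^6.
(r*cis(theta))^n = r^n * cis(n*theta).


r^6 = 3^6 = 729
n*theta = 6*48° = 288° = 288° (mod 360)
a = 729*cos(288°) = 225.2734
b = 729*sin(288°) = -693.3202

729 cis(288°) = 225.2734 - 693.3202i


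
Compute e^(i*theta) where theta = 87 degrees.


cos(87°) = 0.0523
sin(87°) = 0.9986

e^(i*87°) = 0.0523 + 0.9986i


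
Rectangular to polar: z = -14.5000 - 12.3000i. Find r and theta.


r = sqrt(210.25+151.29) = sqrt(361.54) = 19.0142
theta = atan2(-12.3, -14.5) = -139.6929 degrees

r = 19.0142, theta = -139.6929 degrees


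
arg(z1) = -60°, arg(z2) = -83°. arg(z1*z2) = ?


arg(z1*z2) = -60° - 83° = -143°
Normalized to (-180°, 180°]: -143°

-143°


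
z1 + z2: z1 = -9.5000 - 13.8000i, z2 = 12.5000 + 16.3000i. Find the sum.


Real: -9.5 + 12.5 = 3
Imag: -13.8 + 16.3 = 2.5

3.0000 + 2.5000i


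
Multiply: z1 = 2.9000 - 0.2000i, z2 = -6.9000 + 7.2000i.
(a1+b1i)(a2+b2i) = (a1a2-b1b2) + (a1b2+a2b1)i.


Real = 2.9*(-6.9) - (-0.2)*7.2 = -20.01 - (-1.44) = -18.57
Imag = 2.9*7.2 - (6.9)*(-0.2) = 20.88 + 1.38 = 22.26

-18.5700 + 22.2600i


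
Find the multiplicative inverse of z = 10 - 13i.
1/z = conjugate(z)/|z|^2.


|z|^2 = 100+169 = 269
1/z = (10 + 13i)/269

1/z = 0.0372 + 0.0483i


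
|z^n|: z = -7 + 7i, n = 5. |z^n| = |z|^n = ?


|z| = sqrt(49+49) = sqrt(98) = 9.8995
|z^5| = |z|^5 = (sqrt(98))^5 = 98^2 * sqrt(98) = 9604*sqrt(98)

|z^5| = 9604*sqrt(98) ≈ 95074.7494


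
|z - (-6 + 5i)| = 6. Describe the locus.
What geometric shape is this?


|z - z0| = r is a circle with center z0 and radius r.
Center = (-6, 5), radius = 6

Circle with center (-6, 5) and radius 6


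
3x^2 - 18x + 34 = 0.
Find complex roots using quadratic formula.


disc = (-18)^2 - 4*3*34 = 324 - 408 = -84
sqrt(|disc|) = sqrt(84) = 9.1652
Real part = 18/(2*3) = 3.0000
Imag part = 9.1652/(2*3) = 1.5275

3.0000 ± 1.5275i


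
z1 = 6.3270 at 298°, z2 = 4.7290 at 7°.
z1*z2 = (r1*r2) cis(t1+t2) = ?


r = 6.3270 * 4.7290 = 29.9204
theta = 298° + 7° = 305° = 305° (mod 360)

29.9204 cis(305°)


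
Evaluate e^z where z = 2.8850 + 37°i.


e^2.8850 = 17.90357
cos(37°) = 0.798636
sin(37°) = 0.601815
Real = 17.90357*0.798636 = 14.2984
Imag = 17.90357*0.601815 = 10.7746

14.2984 + 10.7746i


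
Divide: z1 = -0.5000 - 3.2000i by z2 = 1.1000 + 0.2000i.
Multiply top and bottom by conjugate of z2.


Conjugate of z2 = 1.1000 - 0.2000i
Numerator: (-0.5000 - 3.2000i)(1.1000 - 0.2000i) = -1.1900 - 3.4200i
Denominator: 1.1^2 + 0.2^2 = 1.25
Result = (-1.1900 - 3.4200i)/1.25

-0.9520 - 2.7360i


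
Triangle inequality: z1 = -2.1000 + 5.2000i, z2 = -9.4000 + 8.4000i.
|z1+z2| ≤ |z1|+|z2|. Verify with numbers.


|z1| = sqrt((-2.1)^2 + 5.2^2) = sqrt(31.45) = 5.6080
|z2| = sqrt((-9.4)^2 + 8.4^2) = sqrt(158.92) = 12.6063
z1+z2 = -11.5000 + 13.6000i
|z1+z2| = sqrt(317.21) = 17.8104
|z1|+|z2| = 5.6080 + 12.6063 = 18.2143

|z1+z2| = 17.8104 ≤ |z1|+|z2| = 18.2143 (verified)


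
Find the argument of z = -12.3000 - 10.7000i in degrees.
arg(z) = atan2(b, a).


Re = -12.3, Im = -10.7
arg = atan2(-10.7, -12.3) = -138.9794 degrees

arg(z) = -138.9794 degrees


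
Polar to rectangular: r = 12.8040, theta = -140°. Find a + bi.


a = 12.8040*cos(-140°) = 12.8040*(-0.76604) = -9.8084
b = 12.8040*sin(-140°) = 12.8040*(-0.64279) = -8.2303

-9.8084 - 8.2303i


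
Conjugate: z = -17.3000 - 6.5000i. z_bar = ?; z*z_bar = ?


z_bar = -17.3000 + 6.5000i
z*z_bar = (-17.3)^2 + (-6.5)^2 = 299.29 + 42.25 = 341.54

z_bar = -17.3000 + 6.5000i, z*z_bar = 341.54


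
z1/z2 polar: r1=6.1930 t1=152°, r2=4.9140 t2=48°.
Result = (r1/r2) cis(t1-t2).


r = 6.1930 / 4.9140 = 1.2603
theta = 152° - 48° = 104° = 104° (mod 360)

1.2603 cis(104°)


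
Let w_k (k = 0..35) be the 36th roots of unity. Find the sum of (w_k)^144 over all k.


The roots are w_k = w^k with w = e^(2*pi*i/36), and (w^k)^144 = (w^144)^k.
So S = 1 + u + u^2 + ... + u^(35) with u = w^144.
144 = 4*36 + 0, so 144 is a multiple of 36 and u = (w^36)^4 = 1.
Every one of the 36 terms equals 1: S = 36

S = 36


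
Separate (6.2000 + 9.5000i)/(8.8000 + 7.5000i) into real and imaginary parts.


Multiply by conjugate: (6.2000 + 9.5000i)(8.8000 - 7.5000i) / (8.8^2 + 7.5^2)
Numerator real = 6.2*8.8 + 9.5*7.5 = 125.81
Numerator imag = 9.5*8.8 - 6.2*7.5 = 37.1
Denominator = 133.69
Re(z) = 125.81/133.69 = 0.9411
Im(z) = 37.1/133.69 = 0.2775

Re(z) = 0.9411, Im(z) = 0.2775


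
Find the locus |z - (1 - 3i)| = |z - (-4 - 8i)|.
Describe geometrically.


Equal distances means the locus is the perpendicular bisector of z1 and z2.
Midpoint = ((1+(-4))/2, (-3+(-8))/2) = (-1.5000, -5.5000)

Perpendicular bisector through (-1.5000, -5.5000)


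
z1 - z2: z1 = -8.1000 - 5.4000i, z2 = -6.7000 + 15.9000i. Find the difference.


Real: -8.1 + 6.7 = -1.4
Imag: -5.4 - 15.9 = -21.3

-1.4000 - 21.3000i


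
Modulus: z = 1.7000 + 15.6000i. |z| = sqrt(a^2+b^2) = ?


|z| = sqrt(1.7^2 + 15.6^2) = sqrt(2.89 + 243.36) = sqrt(246.25) = 15.6924

|z| = 15.6924


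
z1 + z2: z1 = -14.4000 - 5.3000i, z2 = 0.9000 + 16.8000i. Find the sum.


Real: -14.4 + 0.9 = -13.5
Imag: -5.3 + 16.8 = 11.5

-13.5000 + 11.5000i


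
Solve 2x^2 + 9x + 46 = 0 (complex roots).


disc = 9^2 - 4*2*46 = 81 - 368 = -287
sqrt(|disc|) = sqrt(287) = 16.9411
Real part = -9/(2*2) = -2.2500
Imag part = 16.9411/(2*2) = 4.2353

-2.2500 ± 4.2353i


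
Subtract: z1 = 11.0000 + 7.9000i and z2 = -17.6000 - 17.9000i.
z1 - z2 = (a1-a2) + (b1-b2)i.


Real: 11 + 17.6 = 28.6
Imag: 7.9 + 17.9 = 25.8

28.6000 + 25.8000i


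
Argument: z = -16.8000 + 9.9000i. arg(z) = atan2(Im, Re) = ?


Re = -16.8, Im = 9.9
arg = atan2(9.9, -16.8) = 149.4898 degrees

arg(z) = 149.4898 degrees


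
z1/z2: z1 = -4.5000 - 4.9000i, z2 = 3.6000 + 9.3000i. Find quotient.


Conjugate of z2 = 3.6000 - 9.3000i
Numerator: (-4.5000 - 4.9000i)(3.6000 - 9.3000i) = -61.7700 + 24.2100i
Denominator: 3.6^2 + 9.3^2 = 99.45
Result = (-61.7700 + 24.2100i)/99.45

-0.6211 + 0.2434i


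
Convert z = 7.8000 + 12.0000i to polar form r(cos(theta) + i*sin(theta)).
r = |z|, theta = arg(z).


r = sqrt(60.84+144) = sqrt(204.84) = 14.3122
theta = atan2(12, 7.8) = 56.9761 degrees

r = 14.3122, theta = 56.9761 degrees


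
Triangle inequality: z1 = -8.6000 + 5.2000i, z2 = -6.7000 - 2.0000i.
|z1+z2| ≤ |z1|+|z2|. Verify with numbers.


|z1| = sqrt((-8.6)^2 + 5.2^2) = sqrt(101) = 10.0499
|z2| = sqrt((-6.7)^2 + (-2)^2) = sqrt(48.89) = 6.9921
z1+z2 = -15.3000 + 3.2000i
|z1+z2| = sqrt(244.33) = 15.6311
|z1|+|z2| = 10.0499 + 6.9921 = 17.0420

|z1+z2| = 15.6311 ≤ |z1|+|z2| = 17.0420 (verified)


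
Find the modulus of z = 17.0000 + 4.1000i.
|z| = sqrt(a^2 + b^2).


|z| = sqrt(17^2 + 4.1^2) = sqrt(289 + 16.81) = sqrt(305.81) = 17.4874

|z| = 17.4874


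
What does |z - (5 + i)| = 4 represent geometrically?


|z - z0| = r is a circle with center z0 and radius r.
Center = (5, 1), radius = 4

Circle with center (5, 1) and radius 4


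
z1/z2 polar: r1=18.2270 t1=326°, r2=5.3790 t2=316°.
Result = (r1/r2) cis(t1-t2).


r = 18.2270 / 5.3790 = 3.3885
theta = 326° - 316° = 10° = 10° (mod 360)

3.3885 cis(10°)


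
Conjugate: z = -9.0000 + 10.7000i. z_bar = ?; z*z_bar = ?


z_bar = -9.0000 - 10.7000i
z*z_bar = (-9)^2 + 10.7^2 = 81 + 114.49 = 195.49

z_bar = -9.0000 - 10.7000i, z*z_bar = 195.49


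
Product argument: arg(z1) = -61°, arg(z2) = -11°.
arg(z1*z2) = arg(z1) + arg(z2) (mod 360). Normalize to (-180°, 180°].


arg(z1*z2) = -61° - 11° = -72°
Normalized to (-180°, 180°]: -72°

-72°


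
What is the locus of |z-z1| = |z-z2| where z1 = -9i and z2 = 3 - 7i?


Equal distances means the locus is the perpendicular bisector of z1 and z2.
Midpoint = ((0+3)/2, (-9+(-7))/2) = (1.5000, -8.0000)

Perpendicular bisector through (1.5000, -8.0000)


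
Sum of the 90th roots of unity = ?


The sum of all 90th roots of unity is 0.
Geometric series: (1 - w^90)/(1 - w) = (1-1)/(1-w) = 0 since w^90 = 1, w ≠ 1.
Alternatively: coefficient of z^89 in z^90 - 1 is 0.

0


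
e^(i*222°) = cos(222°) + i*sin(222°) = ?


cos(222°) = -0.7431
sin(222°) = -0.6691

e^(i*222°) = -0.7431 - 0.6691i


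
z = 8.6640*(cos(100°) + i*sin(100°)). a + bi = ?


a = 8.6640*cos(100°) = 8.6640*(-0.17365) = -1.5045
b = 8.6640*sin(100°) = 8.6640*0.98481 = 8.5324

-1.5045 + 8.5324i


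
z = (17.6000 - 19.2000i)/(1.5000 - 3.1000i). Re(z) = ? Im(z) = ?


Multiply by conjugate: (17.6000 - 19.2000i)(1.5000 + 3.1000i) / (1.5^2 + (-3.1)^2)
Numerator real = 17.6*1.5 - (19.2)*(-3.1) = 85.92
Numerator imag = -19.2*1.5 - 17.6*(-3.1) = 25.76
Denominator = 11.86
Re(z) = 85.92/11.86 = 7.2445
Im(z) = 25.76/11.86 = 2.1720

Re(z) = 7.2445, Im(z) = 2.1720


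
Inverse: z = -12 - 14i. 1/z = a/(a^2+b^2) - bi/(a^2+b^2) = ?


|z|^2 = 144+196 = 340
1/z = (-12 + 14i)/340

1/z = -0.0353 + 0.0412i


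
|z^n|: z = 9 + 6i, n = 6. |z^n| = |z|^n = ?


|z| = sqrt(81+36) = sqrt(117) = 10.8167
|z^6| = |z|^6 = (sqrt(117))^6 = 117^3 = 1601613

|z^6| = 1601613


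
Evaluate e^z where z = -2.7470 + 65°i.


e^-2.7470 = 0.0641
cos(65°) = 0.4226
sin(65°) = 0.9063
Real = 0.0641*0.4226 = 0.0271
Imag = 0.0641*0.9063 = 0.0581

0.0271 + 0.0581i


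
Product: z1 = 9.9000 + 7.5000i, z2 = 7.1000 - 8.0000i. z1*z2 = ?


Real = 9.9*7.1 - 7.5*(-8) = 70.29 - (-60) = 130.29
Imag = 9.9*(-8) + 7.1*7.5 = -79.2 + 53.25 = -25.95

130.2900 - 25.9500i


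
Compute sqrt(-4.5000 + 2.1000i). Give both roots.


|z| = sqrt(20.25+4.41) = 4.9659
sqrt((|z|+a)/2) = sqrt((4.9659+(-4.5))/2) = sqrt(0.2329) = 0.4826
sqrt((|z|-a)/2) = sqrt((4.9659-(-4.5))/2) = sqrt(4.7329) = 2.1755

±(0.4826 + 2.1755i) i.e. 0.4826 + 2.1755i and -0.4826 - 2.1755i


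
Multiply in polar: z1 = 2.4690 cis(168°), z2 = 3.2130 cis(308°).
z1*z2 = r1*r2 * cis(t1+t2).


r = 2.4690 * 3.2130 = 7.9329
theta = 168° + 308° = 476° = 116° (mod 360)

7.9329 cis(116°)


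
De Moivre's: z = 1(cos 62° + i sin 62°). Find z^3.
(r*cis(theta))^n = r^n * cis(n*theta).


r^3 = 1^3 = 1
n*theta = 3*62° = 186° = 186° (mod 360)
a = 1*cos(186°) = -0.9945
b = 1*sin(186°) = -0.1045

1 cis(186°) = -0.9945 - 0.1045i


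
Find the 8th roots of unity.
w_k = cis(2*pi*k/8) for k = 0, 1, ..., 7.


The 8th roots of unity are cis(360k/8°) for k=0..7
Angle step = 360/8 = 45°
Primitive root: cis(45°)
Primitive root = 0.7071 + 0.7071i

8 roots at angles: 0°, 45°, 90°, 135°, 180°, 225°, 270°, 315°


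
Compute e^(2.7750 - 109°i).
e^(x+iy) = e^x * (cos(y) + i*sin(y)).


e^2.7750 = 16.0386
cos(-109°) = -0.32557
sin(-109°) = -0.94552
Real = 16.0386*(-0.32557) = -5.2217
Imag = 16.0386*(-0.94552) = -15.1648

-5.2217 - 15.1648i


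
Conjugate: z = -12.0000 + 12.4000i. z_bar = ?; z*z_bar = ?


z_bar = -12.0000 - 12.4000i
z*z_bar = (-12)^2 + 12.4^2 = 144 + 153.76 = 297.76

z_bar = -12.0000 - 12.4000i, z*z_bar = 297.76


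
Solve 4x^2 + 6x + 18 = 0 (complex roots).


disc = 6^2 - 4*4*18 = 36 - 288 = -252
sqrt(|disc|) = sqrt(252) = 15.8745
Real part = -6/(2*4) = -0.7500
Imag part = 15.8745/(2*4) = 1.9843

-0.7500 ± 1.9843i


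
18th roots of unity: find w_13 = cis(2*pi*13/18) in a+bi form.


Angle = 360*13/18 = 260°
a = cos(260°) = -0.1736
b = sin(260°) = -0.9848

-0.1736 - 0.9848i


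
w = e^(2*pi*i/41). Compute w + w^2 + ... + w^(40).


With w = e^(2*pi*i/41), all 41 of the 41th roots of unity w^0 = 1, w, ..., w^(40) sum to 0: 1 + w + ... + w^(40) = (1 - w^41)/(1 - w) = 0 since w^41 = 1, w ≠ 1.
Removing the root 1: w + w^2 + ... + w^(40) = 0 - 1 = -1

Sum = -1


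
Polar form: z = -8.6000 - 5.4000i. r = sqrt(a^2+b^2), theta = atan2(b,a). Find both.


r = sqrt(73.96+29.16) = sqrt(103.12) = 10.1548
theta = atan2(-5.4, -8.6) = -147.8750 degrees

r = 10.1548, theta = -147.8750 degrees


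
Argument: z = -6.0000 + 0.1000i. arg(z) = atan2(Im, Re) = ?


Re = -6, Im = 0.1
arg = atan2(0.1, -6) = 179.0452 degrees

arg(z) = 179.0452 degrees


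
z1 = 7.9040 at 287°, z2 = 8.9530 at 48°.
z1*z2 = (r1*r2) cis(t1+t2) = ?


r = 7.9040 * 8.9530 = 70.7645
theta = 287° + 48° = 335° = 335° (mod 360)

70.7645 cis(335°)


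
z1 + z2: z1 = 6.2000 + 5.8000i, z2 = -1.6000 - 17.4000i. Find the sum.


Real: 6.2 - 1.6 = 4.6
Imag: 5.8 - 17.4 = -11.6

4.6000 - 11.6000i


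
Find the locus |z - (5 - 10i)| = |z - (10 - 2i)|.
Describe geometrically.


Equal distances means the locus is the perpendicular bisector of z1 and z2.
Midpoint = ((5+10)/2, (-10+(-2))/2) = (7.5000, -6.0000)

Perpendicular bisector through (7.5000, -6.0000)


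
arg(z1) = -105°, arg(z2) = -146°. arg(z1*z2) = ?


arg(z1*z2) = -105° - 146° = -251°
Normalized to (-180°, 180°]: 109°

109°


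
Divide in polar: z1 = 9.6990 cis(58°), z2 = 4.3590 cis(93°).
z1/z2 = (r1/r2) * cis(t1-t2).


r = 9.6990 / 4.3590 = 2.2251
theta = 58° - 93° = -35° = 325° (mod 360)

2.2251 cis(325°)


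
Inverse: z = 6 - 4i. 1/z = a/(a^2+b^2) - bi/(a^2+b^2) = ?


|z|^2 = 36+16 = 52
1/z = (6 + 4i)/52

1/z = 0.1154 + 0.0769i


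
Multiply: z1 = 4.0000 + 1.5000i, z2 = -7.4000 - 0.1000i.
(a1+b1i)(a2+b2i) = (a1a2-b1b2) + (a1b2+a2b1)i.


Real = 4*(-7.4) - 1.5*(-0.1) = -29.6 - (-0.15) = -29.45
Imag = 4*(-0.1) - (7.4)*1.5 = -0.4 - (11.1) = -11.5

-29.4500 - 11.5000i


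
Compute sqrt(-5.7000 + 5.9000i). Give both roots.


|z| = sqrt(32.49+34.81) = 8.2037
sqrt((|z|+a)/2) = sqrt((8.2037+(-5.7))/2) = sqrt(1.2518) = 1.1189
sqrt((|z|-a)/2) = sqrt((8.2037-(-5.7))/2) = sqrt(6.9518) = 2.6366

±(1.1189 + 2.6366i) i.e. 1.1189 + 2.6366i and -1.1189 - 2.6366i


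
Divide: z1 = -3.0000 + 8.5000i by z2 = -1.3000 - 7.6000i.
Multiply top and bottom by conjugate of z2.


Conjugate of z2 = -1.3000 + 7.6000i
Numerator: (-3.0000 + 8.5000i)(-1.3000 + 7.6000i) = -60.7000 - 33.8500i
Denominator: (-1.3)^2 + (-7.6)^2 = 59.45
Result = (-60.7000 - 33.8500i)/59.45

-1.0210 - 0.5694i


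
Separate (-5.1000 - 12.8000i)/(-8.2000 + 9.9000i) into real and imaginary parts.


Multiply by conjugate: (-5.1000 - 12.8000i)(-8.2000 - 9.9000i) / ((-8.2)^2 + 9.9^2)
Numerator real = -5.1*(-8.2) - (12.8)*9.9 = -84.9
Numerator imag = -12.8*(-8.2) - (-5.1)*9.9 = 155.45
Denominator = 165.25
Re(z) = -84.9/165.25 = -0.5138
Im(z) = 155.45/165.25 = 0.9407

Re(z) = -0.5138, Im(z) = 0.9407


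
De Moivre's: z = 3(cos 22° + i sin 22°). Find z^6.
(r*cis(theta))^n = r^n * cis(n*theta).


r^6 = 3^6 = 729
n*theta = 6*22° = 132° = 132° (mod 360)
a = 729*cos(132°) = -487.7962
b = 729*sin(132°) = 541.7526

729 cis(132°) = -487.7962 + 541.7526i


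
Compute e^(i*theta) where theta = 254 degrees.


cos(254°) = -0.2756
sin(254°) = -0.9613

e^(i*254°) = -0.2756 - 0.9613i


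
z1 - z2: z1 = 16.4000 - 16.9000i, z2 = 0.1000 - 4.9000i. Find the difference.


Real: 16.4 - 0.1 = 16.3
Imag: -16.9 + 4.9 = -12

16.3000 - 12.0000i


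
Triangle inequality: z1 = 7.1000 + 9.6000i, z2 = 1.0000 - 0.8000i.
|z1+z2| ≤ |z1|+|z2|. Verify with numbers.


|z1| = sqrt(7.1^2 + 9.6^2) = sqrt(142.57) = 11.9403
|z2| = sqrt(1^2 + (-0.8)^2) = sqrt(1.64) = 1.2806
z1+z2 = 8.1000 + 8.8000i
|z1+z2| = sqrt(143.05) = 11.9604
|z1|+|z2| = 11.9403 + 1.2806 = 13.2209

|z1+z2| = 11.9604 ≤ |z1|+|z2| = 13.2209 (verified)


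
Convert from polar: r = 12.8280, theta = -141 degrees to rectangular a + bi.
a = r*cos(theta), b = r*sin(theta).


a = 12.8280*cos(-141°) = 12.8280*(-0.777146) = -9.9692
b = 12.8280*sin(-141°) = 12.8280*(-0.62932) = -8.0729

-9.9692 - 8.0729i


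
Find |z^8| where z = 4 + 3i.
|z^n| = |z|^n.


|z| = sqrt(16+9) = sqrt(25) = 5
|z^8| = |z|^8 = 5^8 = 390625

|z^8| = 390625


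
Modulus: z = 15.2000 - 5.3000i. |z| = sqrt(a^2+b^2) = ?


|z| = sqrt(15.2^2 + (-5.3)^2) = sqrt(231.04 + 28.09) = sqrt(259.13) = 16.0975

|z| = 16.0975


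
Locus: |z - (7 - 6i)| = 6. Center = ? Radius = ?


|z - z0| = r is a circle with center z0 and radius r.
Center = (7, -6), radius = 6

Circle with center (7, -6) and radius 6


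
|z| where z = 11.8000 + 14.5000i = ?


|z| = sqrt(11.8^2 + 14.5^2) = sqrt(139.24 + 210.25) = sqrt(349.49) = 18.6947

|z| = 18.6947


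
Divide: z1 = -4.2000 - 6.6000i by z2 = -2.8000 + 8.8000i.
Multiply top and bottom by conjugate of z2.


Conjugate of z2 = -2.8000 - 8.8000i
Numerator: (-4.2000 - 6.6000i)(-2.8000 - 8.8000i) = -46.3200 + 55.4400i
Denominator: (-2.8)^2 + 8.8^2 = 85.28
Result = (-46.3200 + 55.4400i)/85.28

-0.5432 + 0.6501i


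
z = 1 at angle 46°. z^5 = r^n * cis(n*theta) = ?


r^5 = 1^5 = 1
n*theta = 5*46° = 230° = 230° (mod 360)
a = 1*cos(230°) = -0.6428
b = 1*sin(230°) = -0.7660

1 cis(230°) = -0.6428 - 0.7660i


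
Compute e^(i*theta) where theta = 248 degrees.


cos(248°) = -0.3746
sin(248°) = -0.9272

e^(i*248°) = -0.3746 - 0.9272i


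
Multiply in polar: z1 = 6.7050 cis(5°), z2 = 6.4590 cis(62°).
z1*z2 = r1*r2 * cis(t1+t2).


r = 6.7050 * 6.4590 = 43.3076
theta = 5° + 62° = 67° = 67° (mod 360)

43.3076 cis(67°)


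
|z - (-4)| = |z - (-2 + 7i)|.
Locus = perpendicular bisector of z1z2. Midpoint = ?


Equal distances means the locus is the perpendicular bisector of z1 and z2.
Midpoint = ((-4+(-2))/2, (0+7)/2) = (-3.0000, 3.5000)

Perpendicular bisector through (-3.0000, 3.5000)


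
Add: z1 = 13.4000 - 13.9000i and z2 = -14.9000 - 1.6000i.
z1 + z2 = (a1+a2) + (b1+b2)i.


Real: 13.4 - 14.9 = -1.5
Imag: -13.9 - 1.6 = -15.5

-1.5000 - 15.5000i


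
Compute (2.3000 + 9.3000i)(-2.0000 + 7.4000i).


Real = 2.3*(-2) - 9.3*7.4 = -4.6 - 68.82 = -73.42
Imag = 2.3*7.4 - (2)*9.3 = 17.02 - (18.6) = -1.58

-73.4200 - 1.5800i


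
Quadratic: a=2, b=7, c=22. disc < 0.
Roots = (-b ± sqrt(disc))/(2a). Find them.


disc = 7^2 - 4*2*22 = 49 - 176 = -127
sqrt(|disc|) = sqrt(127) = 11.2694
Real part = -7/(2*2) = -1.7500
Imag part = 11.2694/(2*2) = 2.8174

-1.7500 ± 2.8174i


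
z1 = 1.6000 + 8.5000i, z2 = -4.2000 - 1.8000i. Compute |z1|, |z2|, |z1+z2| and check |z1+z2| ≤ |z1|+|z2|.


|z1| = sqrt(1.6^2 + 8.5^2) = sqrt(74.81) = 8.6493
|z2| = sqrt((-4.2)^2 + (-1.8)^2) = sqrt(20.88) = 4.5695
z1+z2 = -2.6000 + 6.7000i
|z1+z2| = sqrt(51.65) = 7.1868
|z1|+|z2| = 8.6493 + 4.5695 = 13.2188

|z1+z2| = 7.1868 ≤ |z1|+|z2| = 13.2188 (verified)


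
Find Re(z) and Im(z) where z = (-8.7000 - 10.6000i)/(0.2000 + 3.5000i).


Multiply by conjugate: (-8.7000 - 10.6000i)(0.2000 - 3.5000i) / (0.2^2 + 3.5^2)
Numerator real = -8.7*0.2 - (10.6)*3.5 = -38.84
Numerator imag = -10.6*0.2 - (-8.7)*3.5 = 28.33
Denominator = 12.29
Re(z) = -38.84/12.29 = -3.1603
Im(z) = 28.33/12.29 = 2.3051

Re(z) = -3.1603, Im(z) = 2.3051


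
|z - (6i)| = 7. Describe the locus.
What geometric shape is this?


|z - z0| = r is a circle with center z0 and radius r.
Center = (0, 6), radius = 7

Circle with center (0, 6) and radius 7


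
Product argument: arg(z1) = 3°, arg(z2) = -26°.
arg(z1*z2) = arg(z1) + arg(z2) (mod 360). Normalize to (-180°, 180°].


arg(z1*z2) = 3° - 26° = -23°
Normalized to (-180°, 180°]: -23°

-23°


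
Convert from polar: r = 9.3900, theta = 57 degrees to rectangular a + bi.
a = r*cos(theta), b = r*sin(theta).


a = 9.3900*cos(57°) = 9.3900*0.54464 = 5.1142
b = 9.3900*sin(57°) = 9.3900*0.83867 = 7.8751

5.1142 + 7.8751i


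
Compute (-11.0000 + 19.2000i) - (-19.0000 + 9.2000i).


Real: -11 + 19 = 8
Imag: 19.2 - 9.2 = 10

8.0000 + 10.0000i


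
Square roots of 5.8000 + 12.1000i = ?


|z| = sqrt(33.64+146.41) = 13.4183
sqrt((|z|+a)/2) = sqrt((13.4183+5.8)/2) = sqrt(9.6091) = 3.0999
sqrt((|z|-a)/2) = sqrt((13.4183-5.8)/2) = sqrt(3.8091) = 1.9517

±(3.0999 + 1.9517i) i.e. 3.0999 + 1.9517i and -3.0999 - 1.9517i


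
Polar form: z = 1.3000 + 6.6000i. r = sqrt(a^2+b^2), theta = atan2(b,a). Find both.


r = sqrt(1.69+43.56) = sqrt(45.25) = 6.7268
theta = atan2(6.6, 1.3) = 78.8571 degrees

r = 6.7268, theta = 78.8571 degrees


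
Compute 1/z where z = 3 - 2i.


|z|^2 = 9+4 = 13
1/z = (3 + 2i)/13

1/z = 0.2308 + 0.1538i


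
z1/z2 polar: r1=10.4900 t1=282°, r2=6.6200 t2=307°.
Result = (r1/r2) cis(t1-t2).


r = 10.4900 / 6.6200 = 1.5846
theta = 282° - 307° = -25° = 335° (mod 360)

1.5846 cis(335°)


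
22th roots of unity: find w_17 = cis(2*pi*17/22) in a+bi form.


Angle = 360*17/22 = 278.1818°
a = cos(278.1818°) = 0.1423
b = sin(278.1818°) = -0.9898

0.1423 - 0.9898i


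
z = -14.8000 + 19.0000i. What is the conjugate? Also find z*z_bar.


z_bar = -14.8000 - 19.0000i
z*z_bar = (-14.8)^2 + 19^2 = 219.04 + 361 = 580.04

z_bar = -14.8000 - 19.0000i, z*z_bar = 580.04


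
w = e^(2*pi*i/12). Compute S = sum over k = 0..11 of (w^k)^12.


The roots are w_k = w^k with w = e^(2*pi*i/12), and (w^k)^12 = (w^12)^k.
So S = 1 + u + u^2 + ... + u^(11) with u = w^12.
12 = 1*12 + 0, so 12 is a multiple of 12 and u = (w^12)^1 = 1.
Every one of the 12 terms equals 1: S = 12

S = 12


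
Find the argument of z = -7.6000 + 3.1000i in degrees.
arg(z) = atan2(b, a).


Re = -7.6, Im = 3.1
arg = atan2(3.1, -7.6) = 157.8097 degrees

arg(z) = 157.8097 degrees


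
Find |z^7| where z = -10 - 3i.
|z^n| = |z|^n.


|z| = sqrt(100+9) = sqrt(109) = 10.4403
|z^7| = |z|^7 = (sqrt(109))^7 = 109^3 * sqrt(109) = 1295029*sqrt(109)

|z^7| = 1295029*sqrt(109) ≈ 13520499.6979


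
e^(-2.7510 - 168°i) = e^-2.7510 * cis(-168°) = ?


e^-2.7510 = 0.0639
cos(-168°) = -0.9781
sin(-168°) = -0.2079
Real = 0.0639*(-0.9781) = -0.0625
Imag = 0.0639*(-0.2079) = -0.0133

-0.0625 - 0.0133i


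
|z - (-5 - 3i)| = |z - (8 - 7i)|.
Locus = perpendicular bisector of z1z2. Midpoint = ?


Equal distances means the locus is the perpendicular bisector of z1 and z2.
Midpoint = ((-5+8)/2, (-3+(-7))/2) = (1.5000, -5.0000)

Perpendicular bisector through (1.5000, -5.0000)


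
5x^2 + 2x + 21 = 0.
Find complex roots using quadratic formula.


disc = 2^2 - 4*5*21 = 4 - 420 = -416
sqrt(|disc|) = sqrt(416) = 20.3961
Real part = -2/(2*5) = -0.2000
Imag part = 20.3961/(2*5) = 2.0396

-0.2000 ± 2.0396i


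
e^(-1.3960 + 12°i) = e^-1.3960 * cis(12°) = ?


e^-1.3960 = 0.2476
cos(12°) = 0.9781
sin(12°) = 0.2079
Real = 0.2476*0.9781 = 0.2422
Imag = 0.2476*0.2079 = 0.0515

0.2422 + 0.0515i


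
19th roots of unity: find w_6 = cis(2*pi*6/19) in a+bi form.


Angle = 360*6/19 = 113.6842°
a = cos(113.6842°) = -0.4017
b = sin(113.6842°) = 0.9158

-0.4017 + 0.9158i


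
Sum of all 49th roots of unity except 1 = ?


With w = e^(2*pi*i/49), all 49 of the 49th roots of unity w^0 = 1, w, ..., w^(48) sum to 0: 1 + w + ... + w^(48) = (1 - w^49)/(1 - w) = 0 since w^49 = 1, w ≠ 1.
Removing the root 1: w + w^2 + ... + w^(48) = 0 - 1 = -1

Sum = -1


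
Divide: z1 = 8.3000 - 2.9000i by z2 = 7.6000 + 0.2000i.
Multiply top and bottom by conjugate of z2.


Conjugate of z2 = 7.6000 - 0.2000i
Numerator: (8.3000 - 2.9000i)(7.6000 - 0.2000i) = 62.5000 - 23.7000i
Denominator: 7.6^2 + 0.2^2 = 57.8
Result = (62.5000 - 23.7000i)/57.8

1.0813 - 0.4100i


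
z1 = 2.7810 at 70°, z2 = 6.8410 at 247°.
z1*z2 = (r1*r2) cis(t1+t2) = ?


r = 2.7810 * 6.8410 = 19.0248
theta = 70° + 247° = 317° = 317° (mod 360)

19.0248 cis(317°)


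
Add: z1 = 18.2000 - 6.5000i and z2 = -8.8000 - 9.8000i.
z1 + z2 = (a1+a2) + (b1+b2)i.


Real: 18.2 - 8.8 = 9.4
Imag: -6.5 - 9.8 = -16.3

9.4000 - 16.3000i


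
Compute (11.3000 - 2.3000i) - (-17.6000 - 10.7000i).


Real: 11.3 + 17.6 = 28.9
Imag: -2.3 + 10.7 = 8.4

28.9000 + 8.4000i


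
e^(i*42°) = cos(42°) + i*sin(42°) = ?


cos(42°) = 0.7431
sin(42°) = 0.6691

e^(i*42°) = 0.7431 + 0.6691i


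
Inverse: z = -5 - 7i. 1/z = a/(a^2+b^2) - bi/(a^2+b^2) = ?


|z|^2 = 25+49 = 74
1/z = (-5 + 7i)/74

1/z = -0.0676 + 0.0946i


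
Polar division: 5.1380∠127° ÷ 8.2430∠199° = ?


r = 5.1380 / 8.2430 = 0.6233
theta = 127° - 199° = -72° = 288° (mod 360)

0.6233 cis(288°)


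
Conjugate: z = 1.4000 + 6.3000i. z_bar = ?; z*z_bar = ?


z_bar = 1.4000 - 6.3000i
z*z_bar = 1.4^2 + 6.3^2 = 1.96 + 39.69 = 41.65

z_bar = 1.4000 - 6.3000i, z*z_bar = 41.65


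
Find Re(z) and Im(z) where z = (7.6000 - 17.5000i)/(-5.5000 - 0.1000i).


Multiply by conjugate: (7.6000 - 17.5000i)(-5.5000 + 0.1000i) / ((-5.5)^2 + (-0.1)^2)
Numerator real = 7.6*(-5.5) - (17.5)*(-0.1) = -40.05
Numerator imag = -17.5*(-5.5) - 7.6*(-0.1) = 97.01
Denominator = 30.26
Re(z) = -40.05/30.26 = -1.3235
Im(z) = 97.01/30.26 = 3.2059

Re(z) = -1.3235, Im(z) = 3.2059


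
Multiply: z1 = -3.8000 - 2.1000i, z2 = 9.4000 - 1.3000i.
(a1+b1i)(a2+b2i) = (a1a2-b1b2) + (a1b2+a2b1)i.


Real = -3.8*9.4 - (-2.1)*(-1.3) = -35.72 - 2.73 = -38.45
Imag = -3.8*(-1.3) + 9.4*(-2.1) = 4.94 - (19.74) = -14.8

-38.4500 - 14.8000i


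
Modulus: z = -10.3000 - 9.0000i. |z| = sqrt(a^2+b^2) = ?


|z| = sqrt((-10.3)^2 + (-9)^2) = sqrt(106.09 + 81) = sqrt(187.09) = 13.6781

|z| = 13.6781


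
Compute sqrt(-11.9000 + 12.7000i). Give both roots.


|z| = sqrt(141.61+161.29) = 17.4040
sqrt((|z|+a)/2) = sqrt((17.4040+(-11.9))/2) = sqrt(2.7520) = 1.6589
sqrt((|z|-a)/2) = sqrt((17.4040-(-11.9))/2) = sqrt(14.6520) = 3.8278

±(1.6589 + 3.8278i) i.e. 1.6589 + 3.8278i and -1.6589 - 3.8278i


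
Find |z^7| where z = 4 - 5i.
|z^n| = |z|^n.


|z| = sqrt(16+25) = sqrt(41) = 6.4031
|z^7| = |z|^7 = (sqrt(41))^7 = 41^3 * sqrt(41) = 68921*sqrt(41)

|z^7| = 68921*sqrt(41) ≈ 441309.7256


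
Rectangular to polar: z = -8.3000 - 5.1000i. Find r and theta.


r = sqrt(68.89+26.01) = sqrt(94.9) = 9.7417
theta = atan2(-5.1, -8.3) = -148.4310 degrees

r = 9.7417, theta = -148.4310 degrees


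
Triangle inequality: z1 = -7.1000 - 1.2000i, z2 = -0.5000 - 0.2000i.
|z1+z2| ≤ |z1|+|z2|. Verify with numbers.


|z1| = sqrt((-7.1)^2 + (-1.2)^2) = sqrt(51.85) = 7.2007
|z2| = sqrt((-0.5)^2 + (-0.2)^2) = sqrt(0.29) = 0.5385
z1+z2 = -7.6000 - 1.4000i
|z1+z2| = sqrt(59.72) = 7.7279
|z1|+|z2| = 7.2007 + 0.5385 = 7.7392

|z1+z2| = 7.7279 ≤ |z1|+|z2| = 7.7392 (verified)


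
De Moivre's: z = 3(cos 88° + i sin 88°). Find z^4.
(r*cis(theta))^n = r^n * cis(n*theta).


r^4 = 3^4 = 81
n*theta = 4*88° = 352° = 352° (mod 360)
a = 81*cos(352°) = 80.2117
b = 81*sin(352°) = -11.2730

81 cis(352°) = 80.2117 - 11.2730i


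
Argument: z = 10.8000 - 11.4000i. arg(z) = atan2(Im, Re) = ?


Re = 10.8, Im = -11.4
arg = atan2(-11.4, 10.8) = -46.5482 degrees

arg(z) = -46.5482 degrees


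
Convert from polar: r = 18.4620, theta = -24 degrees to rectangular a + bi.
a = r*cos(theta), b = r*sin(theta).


a = 18.4620*cos(-24°) = 18.4620*0.913545 = 16.8659
b = 18.4620*sin(-24°) = 18.4620*(-0.40674) = -7.5092

16.8659 - 7.5092i


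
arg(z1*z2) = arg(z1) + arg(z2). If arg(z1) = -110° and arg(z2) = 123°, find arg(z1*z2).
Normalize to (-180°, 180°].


arg(z1*z2) = -110° + 123° = 13°
Normalized to (-180°, 180°]: 13°

13°


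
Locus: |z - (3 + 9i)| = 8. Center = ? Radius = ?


|z - z0| = r is a circle with center z0 and radius r.
Center = (3, 9), radius = 8

Circle with center (3, 9) and radius 8


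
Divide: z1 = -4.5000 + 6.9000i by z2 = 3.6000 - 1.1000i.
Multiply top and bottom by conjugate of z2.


Conjugate of z2 = 3.6000 + 1.1000i
Numerator: (-4.5000 + 6.9000i)(3.6000 + 1.1000i) = -23.7900 + 19.8900i
Denominator: 3.6^2 + (-1.1)^2 = 14.17
Result = (-23.7900 + 19.8900i)/14.17

-1.6789 + 1.4037i


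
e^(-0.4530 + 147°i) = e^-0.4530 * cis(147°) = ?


e^-0.4530 = 0.6357
cos(147°) = -0.8387
sin(147°) = 0.5446
Real = 0.6357*(-0.8387) = -0.5332
Imag = 0.6357*0.5446 = 0.3462

-0.5332 + 0.3462i


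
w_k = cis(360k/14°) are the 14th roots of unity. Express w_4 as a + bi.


Angle = 360*4/14 = 102.8571°
a = cos(102.8571°) = -0.2225
b = sin(102.8571°) = 0.9749

-0.2225 + 0.9749i


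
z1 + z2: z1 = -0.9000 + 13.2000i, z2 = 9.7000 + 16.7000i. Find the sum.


Real: -0.9 + 9.7 = 8.8
Imag: 13.2 + 16.7 = 29.9

8.8000 + 29.9000i


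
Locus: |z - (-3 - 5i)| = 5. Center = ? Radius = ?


|z - z0| = r is a circle with center z0 and radius r.
Center = (-3, -5), radius = 5

Circle with center (-3, -5) and radius 5


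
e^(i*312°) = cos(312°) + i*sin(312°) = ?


cos(312°) = 0.6691
sin(312°) = -0.7431

e^(i*312°) = 0.6691 - 0.7431i


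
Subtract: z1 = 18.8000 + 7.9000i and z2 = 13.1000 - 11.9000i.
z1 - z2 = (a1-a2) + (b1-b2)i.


Real: 18.8 - 13.1 = 5.7
Imag: 7.9 + 11.9 = 19.8

5.7000 + 19.8000i


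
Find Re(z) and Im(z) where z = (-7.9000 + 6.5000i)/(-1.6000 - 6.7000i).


Multiply by conjugate: (-7.9000 + 6.5000i)(-1.6000 + 6.7000i) / ((-1.6)^2 + (-6.7)^2)
Numerator real = -7.9*(-1.6) + 6.5*(-6.7) = -30.91
Numerator imag = 6.5*(-1.6) - (-7.9)*(-6.7) = -63.33
Denominator = 47.45
Re(z) = -30.91/47.45 = -0.6514
Im(z) = -63.33/47.45 = -1.3347

Re(z) = -0.6514, Im(z) = -1.3347


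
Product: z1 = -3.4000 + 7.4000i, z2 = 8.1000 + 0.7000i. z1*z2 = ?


Real = -3.4*8.1 - 7.4*0.7 = -27.54 - 5.18 = -32.72
Imag = -3.4*0.7 + 8.1*7.4 = -2.38 + 59.94 = 57.56

-32.7200 + 57.5600i


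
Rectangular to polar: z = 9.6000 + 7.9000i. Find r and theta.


r = sqrt(92.16+62.41) = sqrt(154.57) = 12.4326
theta = atan2(7.9, 9.6) = 39.4515 degrees

r = 12.4326, theta = 39.4515 degrees


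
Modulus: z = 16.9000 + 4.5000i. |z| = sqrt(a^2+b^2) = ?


|z| = sqrt(16.9^2 + 4.5^2) = sqrt(285.61 + 20.25) = sqrt(305.86) = 17.4889

|z| = 17.4889


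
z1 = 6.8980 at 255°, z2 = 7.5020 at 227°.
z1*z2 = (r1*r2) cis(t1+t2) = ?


r = 6.8980 * 7.5020 = 51.7488
theta = 255° + 227° = 482° = 122° (mod 360)

51.7488 cis(122°)


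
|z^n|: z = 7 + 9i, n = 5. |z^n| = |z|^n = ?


|z| = sqrt(49+81) = sqrt(130) = 11.4018
|z^5| = |z|^5 = (sqrt(130))^5 = 130^2 * sqrt(130) = 16900*sqrt(130)

|z^5| = 16900*sqrt(130) ≈ 192689.6468


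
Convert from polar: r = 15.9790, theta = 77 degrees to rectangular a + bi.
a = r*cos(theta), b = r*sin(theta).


a = 15.9790*cos(77°) = 15.9790*0.22495 = 3.5945
b = 15.9790*sin(77°) = 15.9790*0.97437 = 15.5695

3.5945 + 15.5695i


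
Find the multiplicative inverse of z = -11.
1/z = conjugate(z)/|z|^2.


|z|^2 = 121+0 = 121
1/z = (-11 - 0i)/121

1/z = -0.0909 + 0i


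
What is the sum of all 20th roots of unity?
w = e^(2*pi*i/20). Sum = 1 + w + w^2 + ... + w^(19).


The sum of all 20th roots of unity is 0.
Geometric series: (1 - w^20)/(1 - w) = (1-1)/(1-w) = 0 since w^20 = 1, w ≠ 1.
Alternatively: coefficient of z^19 in z^20 - 1 is 0.

0


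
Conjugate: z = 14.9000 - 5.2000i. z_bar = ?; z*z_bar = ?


z_bar = 14.9000 + 5.2000i
z*z_bar = 14.9^2 + (-5.2)^2 = 222.01 + 27.04 = 249.05

z_bar = 14.9000 + 5.2000i, z*z_bar = 249.05


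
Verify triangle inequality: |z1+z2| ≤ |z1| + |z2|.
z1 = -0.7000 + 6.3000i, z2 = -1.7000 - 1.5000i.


|z1| = sqrt((-0.7)^2 + 6.3^2) = sqrt(40.18) = 6.3388
|z2| = sqrt((-1.7)^2 + (-1.5)^2) = sqrt(5.14) = 2.2672
z1+z2 = -2.4000 + 4.8000i
|z1+z2| = sqrt(28.8) = 5.3666
|z1|+|z2| = 6.3388 + 2.2672 = 8.6060

|z1+z2| = 5.3666 ≤ |z1|+|z2| = 8.6060 (verified)


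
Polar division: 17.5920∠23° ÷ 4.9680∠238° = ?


r = 17.5920 / 4.9680 = 3.5411
theta = 23° - 238° = -215° = 145° (mod 360)

3.5411 cis(145°)


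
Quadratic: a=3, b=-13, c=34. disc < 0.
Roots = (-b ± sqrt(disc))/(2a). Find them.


disc = (-13)^2 - 4*3*34 = 169 - 408 = -239
sqrt(|disc|) = sqrt(239) = 15.4596
Real part = 13/(2*3) = 2.1667
Imag part = 15.4596/(2*3) = 2.5766

2.1667 ± 2.5766i


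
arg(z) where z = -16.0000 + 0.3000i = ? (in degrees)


Re = -16, Im = 0.3
arg = atan2(0.3, -16) = 178.9258 degrees

arg(z) = 178.9258 degrees


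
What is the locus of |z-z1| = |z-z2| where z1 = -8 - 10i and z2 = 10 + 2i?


Equal distances means the locus is the perpendicular bisector of z1 and z2.
Midpoint = ((-8+10)/2, (-10+2)/2) = (1.0000, -4.0000)

Perpendicular bisector through (1.0000, -4.0000)


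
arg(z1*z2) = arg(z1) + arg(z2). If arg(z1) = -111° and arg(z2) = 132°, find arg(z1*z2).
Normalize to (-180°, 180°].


arg(z1*z2) = -111° + 132° = 21°
Normalized to (-180°, 180°]: 21°

21°


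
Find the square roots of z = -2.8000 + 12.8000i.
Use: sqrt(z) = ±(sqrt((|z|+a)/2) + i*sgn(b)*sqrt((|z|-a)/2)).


|z| = sqrt(7.84+163.84) = 13.1027
sqrt((|z|+a)/2) = sqrt((13.1027+(-2.8))/2) = sqrt(5.1513) = 2.2697
sqrt((|z|-a)/2) = sqrt((13.1027-(-2.8))/2) = sqrt(7.9513) = 2.8198

±(2.2697 + 2.8198i) i.e. 2.2697 + 2.8198i and -2.2697 - 2.8198i


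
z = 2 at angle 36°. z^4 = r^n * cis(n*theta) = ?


r^4 = 2^4 = 16
n*theta = 4*36° = 144° = 144° (mod 360)
a = 16*cos(144°) = -12.9443
b = 16*sin(144°) = 9.4046

16 cis(144°) = -12.9443 + 9.4046i


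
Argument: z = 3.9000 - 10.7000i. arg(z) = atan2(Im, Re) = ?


Re = 3.9, Im = -10.7
arg = atan2(-10.7, 3.9) = -69.9739 degrees

arg(z) = -69.9739 degrees


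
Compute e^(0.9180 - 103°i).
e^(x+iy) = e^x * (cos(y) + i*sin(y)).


e^0.9180 = 2.5043
cos(-103°) = -0.22495
sin(-103°) = -0.97437
Real = 2.5043*(-0.22495) = -0.5633
Imag = 2.5043*(-0.97437) = -2.4401

-0.5633 - 2.4401i


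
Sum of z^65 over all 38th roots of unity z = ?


The roots are w_k = w^k with w = e^(2*pi*i/38), and (w^k)^65 = (w^65)^k.
So S = 1 + u + u^2 + ... + u^(37) with u = w^65.
65 = 1*38 + 27, so 65 is not a multiple of 38: u = (w^38)^1 * w^27 = w^27 ≠ 1 (w is a primitive 38th root), while u^38 = (w^38)^65 = 1.
Geometric series: S = (1 - u^38)/(1 - u) = (1 - 1)/(1 - u) = 0

S = 0


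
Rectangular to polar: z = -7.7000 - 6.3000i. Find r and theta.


r = sqrt(59.29+39.69) = sqrt(98.98) = 9.9489
theta = atan2(-6.3, -7.7) = -140.7106 degrees

r = 9.9489, theta = -140.7106 degrees


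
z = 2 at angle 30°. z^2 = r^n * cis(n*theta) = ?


r^2 = 2^2 = 4
n*theta = 2*30° = 60° = 60° (mod 360)
a = 4*cos(60°) = 2.0000
b = 4*sin(60°) = 3.4641

4 cis(60°) = 2.0000 + 3.4641i


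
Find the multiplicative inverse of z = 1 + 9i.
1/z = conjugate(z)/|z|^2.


|z|^2 = 1+81 = 82
1/z = (1 - 9i)/82

1/z = 0.0122 - 0.1098i


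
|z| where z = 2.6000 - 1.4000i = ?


|z| = sqrt(2.6^2 + (-1.4)^2) = sqrt(6.76 + 1.96) = sqrt(8.72) = 2.9530

|z| = 2.9530


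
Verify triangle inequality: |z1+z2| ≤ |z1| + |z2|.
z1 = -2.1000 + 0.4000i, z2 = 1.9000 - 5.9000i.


|z1| = sqrt((-2.1)^2 + 0.4^2) = sqrt(4.57) = 2.1378
|z2| = sqrt(1.9^2 + (-5.9)^2) = sqrt(38.42) = 6.1984
z1+z2 = -0.2000 - 5.5000i
|z1+z2| = sqrt(30.29) = 5.5036
|z1|+|z2| = 2.1378 + 6.1984 = 8.3362

|z1+z2| = 5.5036 ≤ |z1|+|z2| = 8.3362 (verified)


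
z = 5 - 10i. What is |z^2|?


|z| = sqrt(25+100) = sqrt(125) = 11.1803
|z^2| = |z|^2 = (sqrt(125))^2 = 125

|z^2| = 125


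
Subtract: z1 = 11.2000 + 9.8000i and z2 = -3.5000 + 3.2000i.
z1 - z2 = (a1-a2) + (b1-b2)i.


Real: 11.2 + 3.5 = 14.7
Imag: 9.8 - 3.2 = 6.6

14.7000 + 6.6000i


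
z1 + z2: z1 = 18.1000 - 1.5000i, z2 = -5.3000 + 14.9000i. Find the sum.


Real: 18.1 - 5.3 = 12.8
Imag: -1.5 + 14.9 = 13.4

12.8000 + 13.4000i


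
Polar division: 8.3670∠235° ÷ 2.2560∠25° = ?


r = 8.3670 / 2.2560 = 3.7088
theta = 235° - 25° = 210° = 210° (mod 360)

3.7088 cis(210°)


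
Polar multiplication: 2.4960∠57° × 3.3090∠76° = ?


r = 2.4960 * 3.3090 = 8.2593
theta = 57° + 76° = 133° = 133° (mod 360)

8.2593 cis(133°)
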